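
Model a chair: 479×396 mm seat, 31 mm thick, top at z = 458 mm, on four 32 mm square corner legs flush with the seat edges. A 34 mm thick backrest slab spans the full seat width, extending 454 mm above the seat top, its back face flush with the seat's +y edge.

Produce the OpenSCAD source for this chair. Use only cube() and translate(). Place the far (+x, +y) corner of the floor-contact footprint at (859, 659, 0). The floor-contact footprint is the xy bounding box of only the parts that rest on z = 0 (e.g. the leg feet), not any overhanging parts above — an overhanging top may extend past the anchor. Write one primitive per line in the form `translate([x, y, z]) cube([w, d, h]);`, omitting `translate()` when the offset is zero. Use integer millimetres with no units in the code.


translate([380, 263, 427]) cube([479, 396, 31]);
translate([380, 263, 0]) cube([32, 32, 427]);
translate([827, 263, 0]) cube([32, 32, 427]);
translate([380, 627, 0]) cube([32, 32, 427]);
translate([827, 627, 0]) cube([32, 32, 427]);
translate([380, 625, 458]) cube([479, 34, 454]);


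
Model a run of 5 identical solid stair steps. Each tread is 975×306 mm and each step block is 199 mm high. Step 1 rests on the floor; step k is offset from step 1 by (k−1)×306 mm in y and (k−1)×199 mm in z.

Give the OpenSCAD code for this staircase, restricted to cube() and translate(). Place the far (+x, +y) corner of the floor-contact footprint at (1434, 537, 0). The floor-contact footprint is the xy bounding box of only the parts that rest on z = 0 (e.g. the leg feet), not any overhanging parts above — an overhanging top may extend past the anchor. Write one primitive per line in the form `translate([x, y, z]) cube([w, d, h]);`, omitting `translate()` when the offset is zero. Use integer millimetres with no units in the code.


translate([459, 231, 0]) cube([975, 306, 199]);
translate([459, 537, 199]) cube([975, 306, 199]);
translate([459, 843, 398]) cube([975, 306, 199]);
translate([459, 1149, 597]) cube([975, 306, 199]);
translate([459, 1455, 796]) cube([975, 306, 199]);


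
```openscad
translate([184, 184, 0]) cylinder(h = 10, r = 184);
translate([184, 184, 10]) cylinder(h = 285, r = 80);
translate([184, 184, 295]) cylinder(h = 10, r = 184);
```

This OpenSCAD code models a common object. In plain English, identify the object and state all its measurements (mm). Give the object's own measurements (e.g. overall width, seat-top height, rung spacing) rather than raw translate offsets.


A spool: two coaxial disc flanges of radius 184 mm and thickness 10 mm, joined by a core cylinder of radius 80 mm and height 285 mm. The lower flange rests on z = 0 and the three cylinders share a vertical axis.


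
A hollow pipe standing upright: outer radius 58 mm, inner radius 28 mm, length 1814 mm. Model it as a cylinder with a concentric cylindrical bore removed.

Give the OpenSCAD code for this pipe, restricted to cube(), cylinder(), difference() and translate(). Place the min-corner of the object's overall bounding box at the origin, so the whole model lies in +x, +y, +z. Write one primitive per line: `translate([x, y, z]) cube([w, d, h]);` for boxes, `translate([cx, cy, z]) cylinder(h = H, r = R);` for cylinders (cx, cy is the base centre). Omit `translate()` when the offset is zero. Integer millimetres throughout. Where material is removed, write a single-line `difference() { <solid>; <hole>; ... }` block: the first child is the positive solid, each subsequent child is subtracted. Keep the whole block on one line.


difference() { translate([58, 58, 0]) cylinder(h = 1814, r = 58); translate([58, 58, 0]) cylinder(h = 1814, r = 28); }


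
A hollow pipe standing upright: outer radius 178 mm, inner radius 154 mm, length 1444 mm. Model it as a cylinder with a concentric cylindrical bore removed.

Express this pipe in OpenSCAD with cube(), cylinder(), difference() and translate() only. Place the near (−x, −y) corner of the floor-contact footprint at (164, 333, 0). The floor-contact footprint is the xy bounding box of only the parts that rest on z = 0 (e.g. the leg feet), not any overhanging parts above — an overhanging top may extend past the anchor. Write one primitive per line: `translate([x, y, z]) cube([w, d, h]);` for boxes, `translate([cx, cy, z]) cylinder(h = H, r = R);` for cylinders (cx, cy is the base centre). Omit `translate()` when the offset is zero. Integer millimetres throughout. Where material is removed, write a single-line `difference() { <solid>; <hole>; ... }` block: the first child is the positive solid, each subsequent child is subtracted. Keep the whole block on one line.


difference() { translate([342, 511, 0]) cylinder(h = 1444, r = 178); translate([342, 511, 0]) cylinder(h = 1444, r = 154); }


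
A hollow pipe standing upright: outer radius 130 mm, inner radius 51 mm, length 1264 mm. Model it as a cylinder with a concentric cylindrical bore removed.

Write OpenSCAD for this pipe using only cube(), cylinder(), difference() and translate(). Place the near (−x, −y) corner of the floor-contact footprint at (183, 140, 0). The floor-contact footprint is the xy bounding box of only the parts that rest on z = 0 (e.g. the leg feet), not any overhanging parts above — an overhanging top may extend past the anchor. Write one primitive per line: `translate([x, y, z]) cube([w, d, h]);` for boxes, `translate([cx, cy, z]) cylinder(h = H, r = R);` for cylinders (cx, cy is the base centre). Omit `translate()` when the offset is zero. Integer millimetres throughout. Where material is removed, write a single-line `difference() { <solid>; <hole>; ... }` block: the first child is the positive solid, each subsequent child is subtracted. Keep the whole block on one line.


difference() { translate([313, 270, 0]) cylinder(h = 1264, r = 130); translate([313, 270, 0]) cylinder(h = 1264, r = 51); }


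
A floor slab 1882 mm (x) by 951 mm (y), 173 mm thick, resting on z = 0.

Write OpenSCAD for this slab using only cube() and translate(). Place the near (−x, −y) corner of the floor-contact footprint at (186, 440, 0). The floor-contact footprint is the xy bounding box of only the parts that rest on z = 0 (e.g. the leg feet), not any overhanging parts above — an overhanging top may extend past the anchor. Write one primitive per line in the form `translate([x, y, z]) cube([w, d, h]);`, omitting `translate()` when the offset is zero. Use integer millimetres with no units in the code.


translate([186, 440, 0]) cube([1882, 951, 173]);


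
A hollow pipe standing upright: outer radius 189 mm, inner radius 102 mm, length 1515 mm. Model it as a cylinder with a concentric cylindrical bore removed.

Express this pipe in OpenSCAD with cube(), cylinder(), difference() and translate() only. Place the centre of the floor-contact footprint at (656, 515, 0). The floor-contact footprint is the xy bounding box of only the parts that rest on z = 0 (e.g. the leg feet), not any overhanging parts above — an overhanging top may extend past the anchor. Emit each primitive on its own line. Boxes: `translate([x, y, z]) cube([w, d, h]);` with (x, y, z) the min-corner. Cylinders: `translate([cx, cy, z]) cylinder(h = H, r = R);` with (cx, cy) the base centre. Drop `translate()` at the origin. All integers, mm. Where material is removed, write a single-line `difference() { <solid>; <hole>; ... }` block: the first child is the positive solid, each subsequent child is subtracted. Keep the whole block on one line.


difference() { translate([656, 515, 0]) cylinder(h = 1515, r = 189); translate([656, 515, 0]) cylinder(h = 1515, r = 102); }


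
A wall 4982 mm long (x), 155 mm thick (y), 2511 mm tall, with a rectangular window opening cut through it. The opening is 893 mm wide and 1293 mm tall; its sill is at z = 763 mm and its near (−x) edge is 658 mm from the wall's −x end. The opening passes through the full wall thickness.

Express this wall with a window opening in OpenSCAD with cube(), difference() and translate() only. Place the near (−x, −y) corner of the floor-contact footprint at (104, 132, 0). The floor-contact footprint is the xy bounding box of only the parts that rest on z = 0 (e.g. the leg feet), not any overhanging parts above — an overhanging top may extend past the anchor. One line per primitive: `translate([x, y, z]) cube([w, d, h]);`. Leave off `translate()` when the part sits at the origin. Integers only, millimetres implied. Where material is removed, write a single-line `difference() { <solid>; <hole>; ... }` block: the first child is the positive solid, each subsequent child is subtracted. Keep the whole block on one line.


difference() { translate([104, 132, 0]) cube([4982, 155, 2511]); translate([762, 132, 763]) cube([893, 155, 1293]); }


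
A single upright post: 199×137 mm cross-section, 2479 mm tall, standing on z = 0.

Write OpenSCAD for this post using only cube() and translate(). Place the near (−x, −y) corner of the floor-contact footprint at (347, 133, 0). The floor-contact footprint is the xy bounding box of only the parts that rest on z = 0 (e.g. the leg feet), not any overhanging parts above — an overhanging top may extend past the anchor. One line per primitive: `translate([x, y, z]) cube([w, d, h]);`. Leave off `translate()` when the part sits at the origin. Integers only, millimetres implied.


translate([347, 133, 0]) cube([199, 137, 2479]);


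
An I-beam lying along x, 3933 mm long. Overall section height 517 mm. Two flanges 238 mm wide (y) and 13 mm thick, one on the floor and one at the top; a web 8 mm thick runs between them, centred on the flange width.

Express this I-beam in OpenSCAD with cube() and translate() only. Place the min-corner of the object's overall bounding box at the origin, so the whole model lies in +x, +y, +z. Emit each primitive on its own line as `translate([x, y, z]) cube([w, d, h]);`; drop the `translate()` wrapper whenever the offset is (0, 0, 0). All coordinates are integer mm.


cube([3933, 238, 13]);
translate([0, 115, 13]) cube([3933, 8, 491]);
translate([0, 0, 504]) cube([3933, 238, 13]);


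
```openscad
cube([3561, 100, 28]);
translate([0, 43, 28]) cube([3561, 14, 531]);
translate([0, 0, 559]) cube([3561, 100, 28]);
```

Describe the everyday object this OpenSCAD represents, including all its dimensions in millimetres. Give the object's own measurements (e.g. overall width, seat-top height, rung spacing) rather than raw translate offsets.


An I-beam lying along x, 3561 mm long. Overall section height 587 mm. Two flanges 100 mm wide (y) and 28 mm thick, one on the floor and one at the top; a web 14 mm thick runs between them, centred on the flange width.


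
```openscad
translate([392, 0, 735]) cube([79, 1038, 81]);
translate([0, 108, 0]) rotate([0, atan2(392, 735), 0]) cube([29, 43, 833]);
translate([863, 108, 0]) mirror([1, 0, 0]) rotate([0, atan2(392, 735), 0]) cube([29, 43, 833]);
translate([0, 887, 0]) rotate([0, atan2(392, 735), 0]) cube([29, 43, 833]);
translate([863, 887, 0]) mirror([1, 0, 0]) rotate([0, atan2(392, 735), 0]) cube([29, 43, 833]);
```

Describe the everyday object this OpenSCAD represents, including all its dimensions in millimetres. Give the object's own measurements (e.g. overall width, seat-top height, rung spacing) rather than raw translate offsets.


A sawhorse. A 79×1038×81 mm beam (x, y, z) sits on two A-frame leg pairs. Each pair is two raked legs of 29×43 mm section (43 mm along y) splaying symmetrically in x. Each leg rises 735 mm vertically over 392 mm of horizontal reach and is 833 mm long along its own axis. Every leg's outer bottom edge rests on the floor and its outer top edge meets a bottom edge of the beam — the left legs (tilting toward +x) meet the beam's −x bottom edge, the right legs (their mirror images, tilting toward −x) meet its +x bottom edge — so the leg tops tuck under the beam, the beam's underside is 735 mm above the floor, and the feet are 863 mm apart outside-to-outside with the beam centred between them. The two leg pairs are set in 108 mm from either end of the beam.


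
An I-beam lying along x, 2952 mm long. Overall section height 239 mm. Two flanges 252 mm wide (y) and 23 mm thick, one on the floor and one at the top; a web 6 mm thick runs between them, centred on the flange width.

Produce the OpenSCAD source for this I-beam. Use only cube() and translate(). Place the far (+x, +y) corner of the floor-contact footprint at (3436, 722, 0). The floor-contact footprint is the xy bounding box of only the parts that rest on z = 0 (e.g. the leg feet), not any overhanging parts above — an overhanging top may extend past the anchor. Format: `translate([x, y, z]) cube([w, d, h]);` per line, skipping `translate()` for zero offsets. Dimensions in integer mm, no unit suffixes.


translate([484, 470, 0]) cube([2952, 252, 23]);
translate([484, 593, 23]) cube([2952, 6, 193]);
translate([484, 470, 216]) cube([2952, 252, 23]);


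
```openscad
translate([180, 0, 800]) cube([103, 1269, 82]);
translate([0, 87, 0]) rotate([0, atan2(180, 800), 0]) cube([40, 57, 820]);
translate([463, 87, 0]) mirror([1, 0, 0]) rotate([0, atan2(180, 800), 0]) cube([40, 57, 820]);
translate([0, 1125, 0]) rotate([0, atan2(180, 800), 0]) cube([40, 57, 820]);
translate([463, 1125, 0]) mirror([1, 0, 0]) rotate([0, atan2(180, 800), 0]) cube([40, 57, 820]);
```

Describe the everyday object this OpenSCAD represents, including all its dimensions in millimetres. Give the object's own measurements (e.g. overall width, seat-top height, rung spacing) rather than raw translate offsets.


A sawhorse. A 103×1269×82 mm beam (x, y, z) sits on two A-frame leg pairs. Each pair is two raked legs of 40×57 mm section (57 mm along y) splaying symmetrically in x. Each leg rises 800 mm vertically over 180 mm of horizontal reach and is 820 mm long along its own axis. Every leg's outer bottom edge rests on the floor and its outer top edge meets a bottom edge of the beam — the left legs (tilting toward +x) meet the beam's −x bottom edge, the right legs (their mirror images, tilting toward −x) meet its +x bottom edge — so the leg tops tuck under the beam, the beam's underside is 800 mm above the floor, and the feet are 463 mm apart outside-to-outside with the beam centred between them. The two leg pairs are set in 87 mm from either end of the beam.


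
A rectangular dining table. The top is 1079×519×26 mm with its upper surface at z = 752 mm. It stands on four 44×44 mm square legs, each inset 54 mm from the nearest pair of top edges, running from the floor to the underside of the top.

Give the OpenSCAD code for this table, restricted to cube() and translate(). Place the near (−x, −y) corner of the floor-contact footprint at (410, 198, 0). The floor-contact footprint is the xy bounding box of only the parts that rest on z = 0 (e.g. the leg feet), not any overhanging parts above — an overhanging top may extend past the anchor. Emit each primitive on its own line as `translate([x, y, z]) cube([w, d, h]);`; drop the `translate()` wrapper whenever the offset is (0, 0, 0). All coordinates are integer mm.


translate([356, 144, 726]) cube([1079, 519, 26]);
translate([410, 198, 0]) cube([44, 44, 726]);
translate([1337, 198, 0]) cube([44, 44, 726]);
translate([410, 565, 0]) cube([44, 44, 726]);
translate([1337, 565, 0]) cube([44, 44, 726]);


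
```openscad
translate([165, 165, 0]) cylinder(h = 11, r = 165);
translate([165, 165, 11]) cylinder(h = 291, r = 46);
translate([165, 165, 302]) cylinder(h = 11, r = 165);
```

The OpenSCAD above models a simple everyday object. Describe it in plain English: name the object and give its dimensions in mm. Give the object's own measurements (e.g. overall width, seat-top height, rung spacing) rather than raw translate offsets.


A spool: two coaxial disc flanges of radius 165 mm and thickness 11 mm, joined by a core cylinder of radius 46 mm and height 291 mm. The lower flange rests on z = 0 and the three cylinders share a vertical axis.


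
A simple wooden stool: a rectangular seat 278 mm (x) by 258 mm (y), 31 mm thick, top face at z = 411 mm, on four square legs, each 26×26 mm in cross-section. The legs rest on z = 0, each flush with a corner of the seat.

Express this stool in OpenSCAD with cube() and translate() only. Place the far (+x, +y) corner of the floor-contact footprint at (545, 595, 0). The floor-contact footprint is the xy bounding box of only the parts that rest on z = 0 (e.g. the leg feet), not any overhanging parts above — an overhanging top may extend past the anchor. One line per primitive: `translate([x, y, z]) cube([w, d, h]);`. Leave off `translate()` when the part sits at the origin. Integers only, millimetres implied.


translate([267, 337, 380]) cube([278, 258, 31]);
translate([267, 337, 0]) cube([26, 26, 380]);
translate([519, 337, 0]) cube([26, 26, 380]);
translate([267, 569, 0]) cube([26, 26, 380]);
translate([519, 569, 0]) cube([26, 26, 380]);


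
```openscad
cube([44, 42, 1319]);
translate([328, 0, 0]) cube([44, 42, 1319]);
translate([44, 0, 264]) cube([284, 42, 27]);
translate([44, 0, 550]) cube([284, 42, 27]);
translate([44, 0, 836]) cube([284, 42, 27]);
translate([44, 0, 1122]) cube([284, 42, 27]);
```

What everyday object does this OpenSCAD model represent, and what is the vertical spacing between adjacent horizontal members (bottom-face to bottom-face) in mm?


A ladder. The rung spacing is 286 mm.

Two tall 44×42 posts with 4 short bars between them — a ladder. Adjacent rungs sit at z = 264 and z = 550, so the spacing is 550 − 264 = 286 mm.


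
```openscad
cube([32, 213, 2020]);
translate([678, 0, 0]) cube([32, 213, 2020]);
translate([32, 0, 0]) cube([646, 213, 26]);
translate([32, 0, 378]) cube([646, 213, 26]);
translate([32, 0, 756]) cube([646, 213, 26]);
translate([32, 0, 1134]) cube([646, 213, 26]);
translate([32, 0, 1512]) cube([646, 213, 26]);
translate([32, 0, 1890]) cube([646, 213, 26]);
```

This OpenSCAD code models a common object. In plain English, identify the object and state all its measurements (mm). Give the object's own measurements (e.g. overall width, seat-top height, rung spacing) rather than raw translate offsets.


An open bookshelf. Two side panels, each 32 mm thick, 213 mm deep and 2020 mm tall, stand 710 mm apart (outside-to-outside). Between them sit 6 shelves, each 26 mm thick and 213 mm deep, spanning the full gap between the sides. The bottom shelf rests on the floor (its underside at z = 0) and the clear gap between one shelf's top and the next shelf's underside is 352 mm.


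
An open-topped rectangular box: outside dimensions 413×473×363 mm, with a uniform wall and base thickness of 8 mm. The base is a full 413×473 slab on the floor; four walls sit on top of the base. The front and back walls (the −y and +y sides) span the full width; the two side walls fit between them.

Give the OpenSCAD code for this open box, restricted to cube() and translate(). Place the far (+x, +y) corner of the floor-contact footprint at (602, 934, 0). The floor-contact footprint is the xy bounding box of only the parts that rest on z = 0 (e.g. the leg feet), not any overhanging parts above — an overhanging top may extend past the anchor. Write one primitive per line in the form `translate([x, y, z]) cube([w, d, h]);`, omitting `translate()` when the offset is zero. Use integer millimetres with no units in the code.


translate([189, 461, 0]) cube([413, 473, 8]);
translate([189, 461, 8]) cube([413, 8, 355]);
translate([189, 926, 8]) cube([413, 8, 355]);
translate([189, 469, 8]) cube([8, 457, 355]);
translate([594, 469, 8]) cube([8, 457, 355]);


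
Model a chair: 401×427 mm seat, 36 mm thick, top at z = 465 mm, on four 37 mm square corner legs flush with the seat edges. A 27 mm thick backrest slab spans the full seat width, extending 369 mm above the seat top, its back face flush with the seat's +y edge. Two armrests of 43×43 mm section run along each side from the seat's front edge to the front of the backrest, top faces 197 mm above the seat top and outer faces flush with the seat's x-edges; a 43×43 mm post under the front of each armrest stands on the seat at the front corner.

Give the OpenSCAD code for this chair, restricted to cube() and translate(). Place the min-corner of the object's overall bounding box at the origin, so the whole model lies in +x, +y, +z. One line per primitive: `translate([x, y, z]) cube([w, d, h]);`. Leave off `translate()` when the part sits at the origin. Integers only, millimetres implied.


// leg_h = 465 - 36 = 429
// arm post h = 197 - 43 = 154
translate([0, 0, 429]) cube([401, 427, 36]);
cube([37, 37, 429]);
translate([364, 0, 0]) cube([37, 37, 429]);
translate([0, 390, 0]) cube([37, 37, 429]);
translate([364, 390, 0]) cube([37, 37, 429]);
translate([0, 400, 465]) cube([401, 27, 369]);
translate([0, 0, 619]) cube([43, 400, 43]);
translate([358, 0, 619]) cube([43, 400, 43]);
translate([0, 0, 465]) cube([43, 43, 154]);
translate([358, 0, 465]) cube([43, 43, 154]);


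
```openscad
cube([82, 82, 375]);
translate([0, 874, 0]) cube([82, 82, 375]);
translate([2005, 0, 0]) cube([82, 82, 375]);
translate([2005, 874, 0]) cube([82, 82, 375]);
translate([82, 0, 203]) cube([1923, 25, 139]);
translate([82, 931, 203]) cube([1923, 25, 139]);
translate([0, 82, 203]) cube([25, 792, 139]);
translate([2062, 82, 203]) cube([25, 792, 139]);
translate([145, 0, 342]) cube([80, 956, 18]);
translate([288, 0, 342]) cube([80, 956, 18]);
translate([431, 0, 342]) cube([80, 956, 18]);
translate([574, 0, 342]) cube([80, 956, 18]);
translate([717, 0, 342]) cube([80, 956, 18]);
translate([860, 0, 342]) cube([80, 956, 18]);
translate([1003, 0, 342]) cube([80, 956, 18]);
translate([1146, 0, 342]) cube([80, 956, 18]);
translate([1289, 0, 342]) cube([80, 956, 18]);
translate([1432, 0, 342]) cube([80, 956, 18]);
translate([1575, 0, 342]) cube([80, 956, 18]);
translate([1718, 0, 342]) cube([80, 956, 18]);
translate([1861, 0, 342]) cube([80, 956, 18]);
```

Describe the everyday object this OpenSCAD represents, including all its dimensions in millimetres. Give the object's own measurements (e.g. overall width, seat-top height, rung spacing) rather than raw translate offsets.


A bed frame 2087 mm long (x) by 956 mm wide (y). Four 82×82 mm corner posts, 375 mm tall, at the corners of the footprint. Four rails of 25 mm thickness and 139 mm height run between adjacent posts with their undersides at z = 203 mm, their outer faces flush with the outside of the frame (the two x-running rails run between the posts' inner faces; the two y-running rails run between the posts' inner faces). 13 slats, each 80 mm wide (x) and 18 mm thick, lie across the top of the two x-running rails, running the full 956 mm width of the frame in y; along x they sit between the end posts with a 63 mm gap after the −x posts and between neighbouring slats, leaving 64 mm before the +x posts.


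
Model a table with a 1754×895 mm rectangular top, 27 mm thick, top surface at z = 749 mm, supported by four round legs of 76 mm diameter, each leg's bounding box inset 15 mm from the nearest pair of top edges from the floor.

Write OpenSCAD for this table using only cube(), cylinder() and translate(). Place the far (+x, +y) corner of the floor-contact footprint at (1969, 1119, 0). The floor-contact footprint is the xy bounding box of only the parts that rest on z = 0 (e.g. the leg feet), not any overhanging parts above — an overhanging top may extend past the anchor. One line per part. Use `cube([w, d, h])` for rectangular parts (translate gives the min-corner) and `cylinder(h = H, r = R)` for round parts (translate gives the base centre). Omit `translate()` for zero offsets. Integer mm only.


// leg_h = 749 - 27 = 722
translate([230, 239, 722]) cube([1754, 895, 27]);
translate([283, 292, 0]) cylinder(h = 722, r = 38);
translate([1931, 292, 0]) cylinder(h = 722, r = 38);
translate([283, 1081, 0]) cylinder(h = 722, r = 38);
translate([1931, 1081, 0]) cylinder(h = 722, r = 38);


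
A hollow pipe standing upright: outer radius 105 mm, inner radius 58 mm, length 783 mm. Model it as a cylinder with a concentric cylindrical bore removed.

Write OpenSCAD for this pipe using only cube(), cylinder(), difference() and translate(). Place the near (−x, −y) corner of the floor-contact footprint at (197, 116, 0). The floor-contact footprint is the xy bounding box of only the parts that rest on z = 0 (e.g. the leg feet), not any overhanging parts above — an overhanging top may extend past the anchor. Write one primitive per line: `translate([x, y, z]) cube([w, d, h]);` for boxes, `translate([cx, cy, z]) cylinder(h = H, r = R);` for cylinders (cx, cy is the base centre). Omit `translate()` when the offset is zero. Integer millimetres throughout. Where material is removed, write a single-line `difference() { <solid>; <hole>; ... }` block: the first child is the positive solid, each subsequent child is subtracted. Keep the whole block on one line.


difference() { translate([302, 221, 0]) cylinder(h = 783, r = 105); translate([302, 221, 0]) cylinder(h = 783, r = 58); }


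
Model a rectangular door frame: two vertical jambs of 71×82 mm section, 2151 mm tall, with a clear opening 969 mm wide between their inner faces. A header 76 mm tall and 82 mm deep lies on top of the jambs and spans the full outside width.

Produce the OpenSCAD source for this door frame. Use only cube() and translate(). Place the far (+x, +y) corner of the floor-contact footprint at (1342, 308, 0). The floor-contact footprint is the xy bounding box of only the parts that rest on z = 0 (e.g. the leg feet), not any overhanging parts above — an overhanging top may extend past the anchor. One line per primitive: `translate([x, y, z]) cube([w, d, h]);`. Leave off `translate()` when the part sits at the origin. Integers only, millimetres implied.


translate([231, 226, 0]) cube([71, 82, 2151]);
translate([1271, 226, 0]) cube([71, 82, 2151]);
translate([231, 226, 2151]) cube([1111, 82, 76]);


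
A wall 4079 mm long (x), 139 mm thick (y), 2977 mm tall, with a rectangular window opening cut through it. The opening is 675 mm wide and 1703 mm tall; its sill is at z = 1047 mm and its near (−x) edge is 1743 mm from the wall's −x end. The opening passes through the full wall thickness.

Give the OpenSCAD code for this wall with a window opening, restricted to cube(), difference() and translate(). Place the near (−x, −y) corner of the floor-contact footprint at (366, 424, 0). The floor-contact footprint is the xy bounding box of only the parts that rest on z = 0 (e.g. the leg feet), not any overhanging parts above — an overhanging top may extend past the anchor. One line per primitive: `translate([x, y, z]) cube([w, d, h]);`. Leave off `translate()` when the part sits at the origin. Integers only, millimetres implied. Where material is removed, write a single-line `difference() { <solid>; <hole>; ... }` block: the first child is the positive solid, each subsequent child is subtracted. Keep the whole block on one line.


difference() { translate([366, 424, 0]) cube([4079, 139, 2977]); translate([2109, 424, 1047]) cube([675, 139, 1703]); }


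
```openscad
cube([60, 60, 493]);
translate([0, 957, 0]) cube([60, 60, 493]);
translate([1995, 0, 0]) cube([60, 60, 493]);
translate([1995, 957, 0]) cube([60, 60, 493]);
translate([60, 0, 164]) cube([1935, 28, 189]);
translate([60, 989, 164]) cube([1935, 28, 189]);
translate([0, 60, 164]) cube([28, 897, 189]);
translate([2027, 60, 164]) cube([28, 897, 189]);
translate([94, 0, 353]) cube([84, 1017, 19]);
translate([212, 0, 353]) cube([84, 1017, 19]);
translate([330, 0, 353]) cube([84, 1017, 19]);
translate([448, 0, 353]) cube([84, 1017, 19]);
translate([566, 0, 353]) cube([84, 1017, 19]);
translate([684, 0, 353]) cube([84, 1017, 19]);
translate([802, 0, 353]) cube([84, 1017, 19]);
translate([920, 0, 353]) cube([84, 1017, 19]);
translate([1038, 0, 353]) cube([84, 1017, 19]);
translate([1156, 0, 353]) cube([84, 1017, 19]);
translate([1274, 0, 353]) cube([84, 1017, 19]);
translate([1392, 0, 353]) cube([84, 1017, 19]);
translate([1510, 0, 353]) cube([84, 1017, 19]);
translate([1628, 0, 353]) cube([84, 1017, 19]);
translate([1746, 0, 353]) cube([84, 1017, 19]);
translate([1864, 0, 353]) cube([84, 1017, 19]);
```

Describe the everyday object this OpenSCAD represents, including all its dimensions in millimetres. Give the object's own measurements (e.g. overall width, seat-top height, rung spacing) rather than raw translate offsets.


A bed frame 2055 mm long (x) by 1017 mm wide (y). Four 60×60 mm corner posts, 493 mm tall, at the corners of the footprint. Four rails of 28 mm thickness and 189 mm height run between adjacent posts with their undersides at z = 164 mm, their outer faces flush with the outside of the frame (the two x-running rails run between the posts' inner faces; the two y-running rails run between the posts' inner faces). 16 slats, each 84 mm wide (x) and 19 mm thick, lie across the top of the two x-running rails, running the full 1017 mm width of the frame in y; along x they sit between the end posts with a 34 mm gap after the −x posts and between neighbouring slats, leaving 47 mm before the +x posts.


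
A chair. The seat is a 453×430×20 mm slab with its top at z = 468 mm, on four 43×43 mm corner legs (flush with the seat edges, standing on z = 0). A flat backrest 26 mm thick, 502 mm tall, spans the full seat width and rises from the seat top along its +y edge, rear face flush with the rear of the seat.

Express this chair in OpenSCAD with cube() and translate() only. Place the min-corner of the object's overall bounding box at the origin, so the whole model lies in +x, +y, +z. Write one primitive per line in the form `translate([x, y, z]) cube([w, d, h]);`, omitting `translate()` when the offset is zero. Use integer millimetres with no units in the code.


translate([0, 0, 448]) cube([453, 430, 20]);
cube([43, 43, 448]);
translate([410, 0, 0]) cube([43, 43, 448]);
translate([0, 387, 0]) cube([43, 43, 448]);
translate([410, 387, 0]) cube([43, 43, 448]);
translate([0, 404, 468]) cube([453, 26, 502]);


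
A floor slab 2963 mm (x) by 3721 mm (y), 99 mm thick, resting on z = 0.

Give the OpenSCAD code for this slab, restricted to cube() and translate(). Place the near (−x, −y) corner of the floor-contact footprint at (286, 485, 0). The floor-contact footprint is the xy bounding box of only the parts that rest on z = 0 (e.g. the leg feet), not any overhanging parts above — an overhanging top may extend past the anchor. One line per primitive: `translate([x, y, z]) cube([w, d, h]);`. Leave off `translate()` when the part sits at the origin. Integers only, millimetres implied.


translate([286, 485, 0]) cube([2963, 3721, 99]);


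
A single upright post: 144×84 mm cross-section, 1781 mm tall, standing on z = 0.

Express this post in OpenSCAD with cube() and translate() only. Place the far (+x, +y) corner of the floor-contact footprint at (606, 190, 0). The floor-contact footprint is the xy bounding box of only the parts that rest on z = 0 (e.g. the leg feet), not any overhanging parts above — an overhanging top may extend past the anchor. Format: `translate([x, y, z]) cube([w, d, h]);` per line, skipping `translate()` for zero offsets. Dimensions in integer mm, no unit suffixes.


translate([462, 106, 0]) cube([144, 84, 1781]);


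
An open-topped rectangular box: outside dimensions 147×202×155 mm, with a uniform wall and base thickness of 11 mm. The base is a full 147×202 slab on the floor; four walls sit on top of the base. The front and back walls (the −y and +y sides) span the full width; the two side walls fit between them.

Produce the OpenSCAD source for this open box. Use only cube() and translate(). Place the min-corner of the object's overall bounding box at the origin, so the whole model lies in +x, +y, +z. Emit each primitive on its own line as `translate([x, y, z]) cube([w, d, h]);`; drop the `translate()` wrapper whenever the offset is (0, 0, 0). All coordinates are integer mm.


cube([147, 202, 11]);
translate([0, 0, 11]) cube([147, 11, 144]);
translate([0, 191, 11]) cube([147, 11, 144]);
translate([0, 11, 11]) cube([11, 180, 144]);
translate([136, 11, 11]) cube([11, 180, 144]);


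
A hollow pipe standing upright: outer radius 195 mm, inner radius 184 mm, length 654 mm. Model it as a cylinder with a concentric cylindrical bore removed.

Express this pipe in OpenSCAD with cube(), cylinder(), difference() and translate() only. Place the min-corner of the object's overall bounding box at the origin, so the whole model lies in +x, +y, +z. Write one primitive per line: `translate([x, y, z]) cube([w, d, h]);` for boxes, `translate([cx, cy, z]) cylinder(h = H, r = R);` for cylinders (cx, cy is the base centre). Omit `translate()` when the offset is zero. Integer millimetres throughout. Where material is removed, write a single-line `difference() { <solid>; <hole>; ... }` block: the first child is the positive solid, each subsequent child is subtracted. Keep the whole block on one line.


difference() { translate([195, 195, 0]) cylinder(h = 654, r = 195); translate([195, 195, 0]) cylinder(h = 654, r = 184); }


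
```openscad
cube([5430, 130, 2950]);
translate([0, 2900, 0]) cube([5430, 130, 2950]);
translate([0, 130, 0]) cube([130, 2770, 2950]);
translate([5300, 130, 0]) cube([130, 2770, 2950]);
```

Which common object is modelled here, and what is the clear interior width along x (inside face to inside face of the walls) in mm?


A house (or room) frame. The interior width is 5170 mm.

Four 2950 mm walls enclosing a rectangle with no floor or roof — a room or house frame. Outside width is 5430 mm and wall thickness is 130 mm, so the interior width is 5430 − 2 × 130 = 5170 mm.


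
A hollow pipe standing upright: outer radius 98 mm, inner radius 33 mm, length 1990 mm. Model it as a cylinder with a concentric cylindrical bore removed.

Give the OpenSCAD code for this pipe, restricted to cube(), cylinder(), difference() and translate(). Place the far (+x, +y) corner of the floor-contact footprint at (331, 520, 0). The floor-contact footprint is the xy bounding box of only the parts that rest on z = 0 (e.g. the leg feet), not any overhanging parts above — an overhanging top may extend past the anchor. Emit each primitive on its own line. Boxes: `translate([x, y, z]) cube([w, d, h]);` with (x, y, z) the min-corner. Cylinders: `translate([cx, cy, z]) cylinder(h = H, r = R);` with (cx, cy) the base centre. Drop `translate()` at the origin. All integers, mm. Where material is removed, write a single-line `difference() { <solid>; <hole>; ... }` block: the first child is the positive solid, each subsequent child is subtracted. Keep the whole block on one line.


difference() { translate([233, 422, 0]) cylinder(h = 1990, r = 98); translate([233, 422, 0]) cylinder(h = 1990, r = 33); }


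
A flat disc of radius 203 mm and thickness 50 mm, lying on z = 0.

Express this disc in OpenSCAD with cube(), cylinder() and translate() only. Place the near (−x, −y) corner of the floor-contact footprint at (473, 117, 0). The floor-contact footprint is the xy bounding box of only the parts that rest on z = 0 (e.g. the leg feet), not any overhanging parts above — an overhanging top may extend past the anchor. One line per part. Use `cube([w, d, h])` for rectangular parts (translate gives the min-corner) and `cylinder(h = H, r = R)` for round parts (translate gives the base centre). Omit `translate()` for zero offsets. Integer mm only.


translate([676, 320, 0]) cylinder(h = 50, r = 203);


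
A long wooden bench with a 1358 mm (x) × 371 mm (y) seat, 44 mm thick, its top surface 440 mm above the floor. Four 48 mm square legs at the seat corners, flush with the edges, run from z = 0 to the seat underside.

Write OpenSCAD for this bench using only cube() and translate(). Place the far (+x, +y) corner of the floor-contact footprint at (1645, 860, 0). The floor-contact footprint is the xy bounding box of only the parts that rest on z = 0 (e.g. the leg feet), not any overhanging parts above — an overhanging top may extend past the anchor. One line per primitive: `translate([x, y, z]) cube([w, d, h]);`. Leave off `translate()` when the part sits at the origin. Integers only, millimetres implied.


translate([287, 489, 396]) cube([1358, 371, 44]);
translate([287, 489, 0]) cube([48, 48, 396]);
translate([287, 812, 0]) cube([48, 48, 396]);
translate([1597, 489, 0]) cube([48, 48, 396]);
translate([1597, 812, 0]) cube([48, 48, 396]);


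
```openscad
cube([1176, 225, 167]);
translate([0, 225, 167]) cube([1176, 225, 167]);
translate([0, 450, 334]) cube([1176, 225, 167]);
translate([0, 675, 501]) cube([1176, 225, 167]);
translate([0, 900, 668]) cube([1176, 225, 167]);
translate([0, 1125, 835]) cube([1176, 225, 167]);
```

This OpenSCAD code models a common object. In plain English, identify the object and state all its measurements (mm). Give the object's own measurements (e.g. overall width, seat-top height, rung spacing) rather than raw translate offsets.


A straight staircase of 6 solid steps. Each step is 1176 mm wide (x), 225 mm deep (y, the going) and 167 mm tall (the rise). The first step rests on the floor; each subsequent step sits one going further in +y and one rise higher in +z, directly behind and above the previous step with no overlap.


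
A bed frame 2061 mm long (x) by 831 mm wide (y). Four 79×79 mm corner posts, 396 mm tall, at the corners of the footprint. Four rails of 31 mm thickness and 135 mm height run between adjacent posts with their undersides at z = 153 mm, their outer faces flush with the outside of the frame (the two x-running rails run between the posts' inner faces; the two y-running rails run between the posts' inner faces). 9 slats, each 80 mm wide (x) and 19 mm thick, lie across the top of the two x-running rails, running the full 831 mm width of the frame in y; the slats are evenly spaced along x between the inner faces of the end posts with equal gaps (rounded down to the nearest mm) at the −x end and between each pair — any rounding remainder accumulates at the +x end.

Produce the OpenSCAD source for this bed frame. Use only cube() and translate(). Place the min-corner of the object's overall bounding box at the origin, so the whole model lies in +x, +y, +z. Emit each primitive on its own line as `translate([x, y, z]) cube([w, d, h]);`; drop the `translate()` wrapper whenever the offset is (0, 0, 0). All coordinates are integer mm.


cube([79, 79, 396]);
translate([0, 752, 0]) cube([79, 79, 396]);
translate([1982, 0, 0]) cube([79, 79, 396]);
translate([1982, 752, 0]) cube([79, 79, 396]);
translate([79, 0, 153]) cube([1903, 31, 135]);
translate([79, 800, 153]) cube([1903, 31, 135]);
translate([0, 79, 153]) cube([31, 673, 135]);
translate([2030, 79, 153]) cube([31, 673, 135]);
translate([197, 0, 288]) cube([80, 831, 19]);
translate([395, 0, 288]) cube([80, 831, 19]);
translate([593, 0, 288]) cube([80, 831, 19]);
translate([791, 0, 288]) cube([80, 831, 19]);
translate([989, 0, 288]) cube([80, 831, 19]);
translate([1187, 0, 288]) cube([80, 831, 19]);
translate([1385, 0, 288]) cube([80, 831, 19]);
translate([1583, 0, 288]) cube([80, 831, 19]);
translate([1781, 0, 288]) cube([80, 831, 19]);


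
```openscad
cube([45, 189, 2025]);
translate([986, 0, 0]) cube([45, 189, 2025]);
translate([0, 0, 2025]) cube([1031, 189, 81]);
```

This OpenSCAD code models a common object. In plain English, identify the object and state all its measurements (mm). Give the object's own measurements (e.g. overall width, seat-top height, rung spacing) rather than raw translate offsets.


A door frame. The clear opening is 941 mm wide and 2025 mm high. Two 45 mm wide jambs, 189 mm deep, stand either side of the opening from the floor to the top of the opening. A 81 mm thick head sits across the top of both jambs, spanning the full outside width of the frame.


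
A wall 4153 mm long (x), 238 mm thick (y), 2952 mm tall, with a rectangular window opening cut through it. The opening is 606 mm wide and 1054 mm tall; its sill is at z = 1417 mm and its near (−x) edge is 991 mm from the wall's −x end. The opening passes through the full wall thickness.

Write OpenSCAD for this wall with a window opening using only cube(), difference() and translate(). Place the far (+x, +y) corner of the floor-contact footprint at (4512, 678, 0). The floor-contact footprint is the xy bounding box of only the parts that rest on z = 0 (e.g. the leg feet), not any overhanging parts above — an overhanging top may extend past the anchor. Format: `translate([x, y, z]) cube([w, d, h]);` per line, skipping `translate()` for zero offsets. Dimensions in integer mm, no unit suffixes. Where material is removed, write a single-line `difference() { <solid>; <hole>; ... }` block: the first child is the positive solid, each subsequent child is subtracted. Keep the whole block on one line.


difference() { translate([359, 440, 0]) cube([4153, 238, 2952]); translate([1350, 440, 1417]) cube([606, 238, 1054]); }
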